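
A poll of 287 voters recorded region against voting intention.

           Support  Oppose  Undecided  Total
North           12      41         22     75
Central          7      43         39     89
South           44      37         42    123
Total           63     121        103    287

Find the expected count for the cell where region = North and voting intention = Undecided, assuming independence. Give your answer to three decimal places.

Row total (North) = 75; column total (Undecided) = 103; grand total N = 287.
Expected count = (row total × column total) / N = 75 × 103 / 287 = 26.916.

26.916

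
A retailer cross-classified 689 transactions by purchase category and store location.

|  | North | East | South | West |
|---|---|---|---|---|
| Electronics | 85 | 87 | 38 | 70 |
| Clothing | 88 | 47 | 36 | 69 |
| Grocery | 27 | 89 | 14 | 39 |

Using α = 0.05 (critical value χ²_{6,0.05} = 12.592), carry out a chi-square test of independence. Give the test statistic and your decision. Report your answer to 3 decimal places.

53.785; reject H₀

Row totals: 280, 240, 169. Column totals: 200, 223, 88, 178. Grand total N = 689.
Expected counts (row total × column total / N):
  Electronics, North: 280×200/689 = 81.2772
  Electronics, East: 280×223/689 = 90.6241
  Electronics, South: 280×88/689 = 35.7620
  Electronics, West: 280×178/689 = 72.3367
  Clothing, North: 240×200/689 = 69.6662
  Clothing, East: 240×223/689 = 77.6778
  Clothing, South: 240×88/689 = 30.6531
  Clothing, West: 240×178/689 = 62.0029
  Grocery, North: 169×200/689 = 49.0566
  Grocery, East: 169×223/689 = 54.6981
  Grocery, South: 169×88/689 = 21.5849
  Grocery, West: 169×178/689 = 43.6604
Contributions (O − E)²/E:
  (85 − 81.2772)²/81.2772 = 0.1705
  (87 − 90.6241)²/90.6241 = 0.1449
  (38 − 35.7620)²/35.7620 = 0.1401
  (70 − 72.3367)²/72.3367 = 0.0755
  (88 − 69.6662)²/69.6662 = 4.8248
  (47 − 77.6778)²/77.6778 = 12.1158
  (36 − 30.6531)²/30.6531 = 0.9327
  (69 − 62.0029)²/62.0029 = 0.7896
  (27 − 49.0566)²/49.0566 = 9.9170
  (89 − 54.6981)²/54.6981 = 21.5112
  (14 − 21.5849)²/21.5849 = 2.6653
  (39 − 43.6604)²/43.6604 = 0.4975
χ² = 0.1705 + 0.1449 + 0.1401 + 0.0755 + 4.8248 + 12.1158 + 0.9327 + 0.7896 + 9.9170 + 21.5112 + 2.6653 + 0.4975 = 53.785
df = (3−1)(4−1) = 6. Since 53.785 > 12.592, reject the null hypothesis of independence at α = 0.05.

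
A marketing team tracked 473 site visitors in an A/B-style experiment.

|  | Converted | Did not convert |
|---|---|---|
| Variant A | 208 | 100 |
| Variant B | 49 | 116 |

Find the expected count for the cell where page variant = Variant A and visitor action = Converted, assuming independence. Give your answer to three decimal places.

Row total (Variant A) = 308; column total (Converted) = 257; grand total N = 473.
Expected count = (row total × column total) / N = 308 × 257 / 473 = 167.349.

167.349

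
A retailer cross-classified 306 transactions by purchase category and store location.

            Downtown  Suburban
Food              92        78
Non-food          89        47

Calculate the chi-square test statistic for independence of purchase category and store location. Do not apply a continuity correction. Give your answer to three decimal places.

Row totals: 170, 136. Column totals: 181, 125. Grand total N = 306.
Expected counts (row total × column total / N):
  Food, Downtown: 170×181/306 = 100.55556
  Food, Suburban: 170×125/306 = 69.44444
  Non-food, Downtown: 136×181/306 = 80.44444
  Non-food, Suburban: 136×125/306 = 55.55556
Contributions (O − E)²/E:
  (92 − 100.55556)²/100.55556 = 0.7279
  (78 − 69.44444)²/69.44444 = 1.0540
  (89 − 80.44444)²/80.44444 = 0.9099
  (47 − 55.55556)²/55.55556 = 1.3176
χ² = 0.7279 + 1.0540 + 0.9099 + 1.3176 = 4.009

4.009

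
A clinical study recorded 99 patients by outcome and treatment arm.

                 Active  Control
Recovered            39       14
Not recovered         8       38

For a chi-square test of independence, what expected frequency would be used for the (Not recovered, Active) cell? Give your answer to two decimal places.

21.84

Row total (Not recovered) = 46; column total (Active) = 47; grand total N = 99.
Expected count = (row total × column total) / N = 46 × 47 / 99 = 21.84.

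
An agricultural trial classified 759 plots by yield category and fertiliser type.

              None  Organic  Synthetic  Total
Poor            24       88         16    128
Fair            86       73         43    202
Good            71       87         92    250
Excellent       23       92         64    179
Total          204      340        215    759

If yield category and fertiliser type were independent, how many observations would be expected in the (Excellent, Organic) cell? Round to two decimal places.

80.18

Row total (Excellent) = 179; column total (Organic) = 340; grand total N = 759.
Expected count = (row total × column total) / N = 179 × 340 / 759 = 80.18.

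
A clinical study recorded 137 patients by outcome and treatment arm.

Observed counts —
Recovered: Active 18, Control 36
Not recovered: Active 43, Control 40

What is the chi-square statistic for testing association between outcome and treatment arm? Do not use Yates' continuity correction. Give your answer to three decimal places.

Row totals: 54, 83. Column totals: 61, 76. Grand total N = 137.
Expected counts (row total × column total / N):
  Recovered, Active: 54×61/137 = 24.0438
  Recovered, Control: 54×76/137 = 29.9562
  Not recovered, Active: 83×61/137 = 36.9562
  Not recovered, Control: 83×76/137 = 46.0438
Contributions (O − E)²/E:
  (18 − 24.0438)²/24.0438 = 1.5192
  (36 − 29.9562)²/29.9562 = 1.2194
  (43 − 36.9562)²/36.9562 = 0.9884
  (40 − 46.0438)²/46.0438 = 0.7933
χ² = 1.5192 + 1.2194 + 0.9884 + 0.7933 = 4.520

4.520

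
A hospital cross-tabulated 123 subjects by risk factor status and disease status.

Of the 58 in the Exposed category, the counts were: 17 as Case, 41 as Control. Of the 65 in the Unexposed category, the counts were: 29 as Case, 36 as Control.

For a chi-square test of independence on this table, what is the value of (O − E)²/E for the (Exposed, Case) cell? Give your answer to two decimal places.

1.01

Row total (Exposed) = 58; column total (Case) = 46; N = 123.
Expected count E = 58 × 46 / 123 = 21.691.
Contribution = (O − E)²/E = (17 − 21.691)² / 21.691 = 1.01.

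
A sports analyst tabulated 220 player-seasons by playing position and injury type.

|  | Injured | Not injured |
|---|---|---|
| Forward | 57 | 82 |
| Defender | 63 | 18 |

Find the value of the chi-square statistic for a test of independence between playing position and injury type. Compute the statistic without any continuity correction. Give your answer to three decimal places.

27.909

Row totals: 139, 81. Column totals: 120, 100. Grand total N = 220.
Expected counts (row total × column total / N):
  Forward, Injured: 139×120/220 = 75.8182
  Forward, Not injured: 139×100/220 = 63.1818
  Defender, Injured: 81×120/220 = 44.1818
  Defender, Not injured: 81×100/220 = 36.8182
Contributions (O − E)²/E:
  (57 − 75.8182)²/75.8182 = 4.6707
  (82 − 63.1818)²/63.1818 = 5.6049
  (63 − 44.1818)²/44.1818 = 8.0152
  (18 − 36.8182)²/36.8182 = 9.6182
χ² = 4.6707 + 5.6049 + 8.0152 + 9.6182 = 27.909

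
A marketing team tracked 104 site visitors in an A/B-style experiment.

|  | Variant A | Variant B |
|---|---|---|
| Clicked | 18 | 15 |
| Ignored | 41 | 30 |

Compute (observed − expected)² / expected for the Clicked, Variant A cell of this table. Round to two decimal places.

Row total (Clicked) = 33; column total (Variant A) = 59; N = 104.
Expected count E = 33 × 59 / 104 = 18.721.
Contribution = (O − E)²/E = (18 − 18.721)² / 18.721 = 0.03.

0.03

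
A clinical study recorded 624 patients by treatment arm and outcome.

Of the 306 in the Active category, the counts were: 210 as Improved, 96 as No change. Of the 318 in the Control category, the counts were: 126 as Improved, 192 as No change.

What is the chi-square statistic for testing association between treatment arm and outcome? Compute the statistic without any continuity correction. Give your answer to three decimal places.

52.789

Row totals: 306, 318. Column totals: 336, 288. Grand total N = 624.
Expected counts (row total × column total / N):
  Active, Improved: 306×336/624 = 164.7692
  Active, No change: 306×288/624 = 141.2308
  Control, Improved: 318×336/624 = 171.2308
  Control, No change: 318×288/624 = 146.7692
Contributions (O − E)²/E:
  (210 − 164.7692)²/164.7692 = 12.4163
  (96 − 141.2308)²/141.2308 = 14.4857
  (126 − 171.2308)²/171.2308 = 11.9478
  (192 − 146.7692)²/146.7692 = 13.9391
χ² = 12.4163 + 14.4857 + 11.9478 + 13.9391 = 52.789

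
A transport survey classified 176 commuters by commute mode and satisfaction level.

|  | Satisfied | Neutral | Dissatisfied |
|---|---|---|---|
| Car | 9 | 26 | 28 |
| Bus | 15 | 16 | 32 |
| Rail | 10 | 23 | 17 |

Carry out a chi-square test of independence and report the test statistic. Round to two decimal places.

Row totals: 63, 63, 50. Column totals: 34, 65, 77. Grand total N = 176.
Expected counts (row total × column total / N):
  Car, Satisfied: 63×34/176 = 12.170
  Car, Neutral: 63×65/176 = 23.267
  Car, Dissatisfied: 63×77/176 = 27.562
  Bus, Satisfied: 63×34/176 = 12.170
  Bus, Neutral: 63×65/176 = 23.267
  Bus, Dissatisfied: 63×77/176 = 27.562
  Rail, Satisfied: 50×34/176 = 9.659
  Rail, Neutral: 50×65/176 = 18.466
  Rail, Dissatisfied: 50×77/176 = 21.875
Contributions (O − E)²/E:
  (9 − 12.170)²/12.170 = 0.8257
  (26 − 23.267)²/23.267 = 0.3210
  (28 − 27.562)²/27.562 = 0.0070
  (15 − 12.170)²/12.170 = 0.6581
  (16 − 23.267)²/23.267 = 2.2697
  (32 − 27.562)²/27.562 = 0.7146
  (10 − 9.659)²/9.659 = 0.0120
  (23 − 18.466)²/18.466 = 1.1132
  (17 − 21.875)²/21.875 = 1.0864
χ² = 0.8257 + 0.3210 + 0.0070 + 0.6581 + 2.2697 + 0.7146 + 0.0120 + 1.1132 + 1.0864 = 7.01

7.01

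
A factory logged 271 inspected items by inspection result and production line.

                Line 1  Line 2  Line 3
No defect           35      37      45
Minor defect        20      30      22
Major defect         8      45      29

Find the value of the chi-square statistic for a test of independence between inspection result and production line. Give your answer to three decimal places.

Row totals: 117, 72, 82. Column totals: 63, 112, 96. Grand total N = 271.
Expected counts (row total × column total / N):
  No defect, Line 1: 117×63/271 = 27.1993
  No defect, Line 2: 117×112/271 = 48.3542
  No defect, Line 3: 117×96/271 = 41.4465
  Minor defect, Line 1: 72×63/271 = 16.7380
  Minor defect, Line 2: 72×112/271 = 29.7565
  Minor defect, Line 3: 72×96/271 = 25.5055
  Major defect, Line 1: 82×63/271 = 19.0627
  Major defect, Line 2: 82×112/271 = 33.8893
  Major defect, Line 3: 82×96/271 = 29.0480
Contributions (O − E)²/E:
  (35 − 27.1993)²/27.1993 = 2.2372
  (37 − 48.3542)²/48.3542 = 2.6661
  (45 − 41.4465)²/41.4465 = 0.3047
  (20 − 16.7380)²/16.7380 = 0.6357
  (30 − 29.7565)²/29.7565 = 0.0020
  (22 − 25.5055)²/25.5055 = 0.4818
  (8 − 19.0627)²/19.0627 = 6.4200
  (45 − 33.8893)²/33.8893 = 3.6427
  (29 − 29.0480)²/29.0480 = 0.0001
χ² = 2.2372 + 2.6661 + 0.3047 + 0.6357 + 0.0020 + 0.4818 + 6.4200 + 3.6427 + 0.0001 = 16.390

16.390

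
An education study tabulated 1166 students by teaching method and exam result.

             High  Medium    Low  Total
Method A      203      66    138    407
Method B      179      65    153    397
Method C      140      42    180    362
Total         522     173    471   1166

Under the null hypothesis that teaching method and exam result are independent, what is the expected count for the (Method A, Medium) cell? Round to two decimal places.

60.39

Row total (Method A) = 407; column total (Medium) = 173; grand total N = 1166.
Expected count = (row total × column total) / N = 407 × 173 / 1166 = 60.39.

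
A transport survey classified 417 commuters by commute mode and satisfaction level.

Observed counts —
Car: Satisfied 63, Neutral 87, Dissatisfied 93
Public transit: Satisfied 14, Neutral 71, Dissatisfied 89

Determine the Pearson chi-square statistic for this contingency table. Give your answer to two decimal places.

Row totals: 243, 174. Column totals: 77, 158, 182. Grand total N = 417.
Expected counts (row total × column total / N):
  Car, Satisfied: 243×77/417 = 44.8705
  Car, Neutral: 243×158/417 = 92.0719
  Car, Dissatisfied: 243×182/417 = 106.0576
  Public transit, Satisfied: 174×77/417 = 32.1295
  Public transit, Neutral: 174×158/417 = 65.9281
  Public transit, Dissatisfied: 174×182/417 = 75.9424
Contributions (O − E)²/E:
  (63 − 44.8705)²/44.8705 = 7.3251
  (87 − 92.0719)²/92.0719 = 0.2794
  (93 − 106.0576)²/106.0576 = 1.6076
  (14 − 32.1295)²/32.1295 = 10.2298
  (71 − 65.9281)²/65.9281 = 0.3902
  (89 − 75.9424)²/75.9424 = 2.2451
χ² = 7.3251 + 0.2794 + 1.6076 + 10.2298 + 0.3902 + 2.2451 = 22.08

22.08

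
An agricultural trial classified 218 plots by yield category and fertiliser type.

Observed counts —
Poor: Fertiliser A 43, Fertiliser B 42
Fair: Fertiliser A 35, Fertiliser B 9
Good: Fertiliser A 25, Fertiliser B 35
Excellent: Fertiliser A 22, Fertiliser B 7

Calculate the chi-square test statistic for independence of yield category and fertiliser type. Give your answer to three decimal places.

Row totals: 85, 44, 60, 29. Column totals: 125, 93. Grand total N = 218.
Expected counts (row total × column total / N):
  Poor, Fertiliser A: 85×125/218 = 48.7385
  Poor, Fertiliser B: 85×93/218 = 36.2615
  Fair, Fertiliser A: 44×125/218 = 25.2294
  Fair, Fertiliser B: 44×93/218 = 18.7706
  Good, Fertiliser A: 60×125/218 = 34.4037
  Good, Fertiliser B: 60×93/218 = 25.5963
  Excellent, Fertiliser A: 29×125/218 = 16.6284
  Excellent, Fertiliser B: 29×93/218 = 12.3716
Contributions (O − E)²/E:
  (43 − 48.7385)²/48.7385 = 0.6757
  (42 − 36.2615)²/36.2615 = 0.9081
  (35 − 25.2294)²/25.2294 = 3.7839
  (9 − 18.7706)²/18.7706 = 5.0859
  (25 − 34.4037)²/34.4037 = 2.5704
  (35 − 25.5963)²/25.5963 = 3.4548
  (22 − 16.6284)²/16.6284 = 1.7352
  (7 − 12.3716)²/12.3716 = 2.3323
χ² = 0.6757 + 0.9081 + 3.7839 + 5.0859 + 2.5704 + 3.4548 + 1.7352 + 2.3323 = 20.546

20.546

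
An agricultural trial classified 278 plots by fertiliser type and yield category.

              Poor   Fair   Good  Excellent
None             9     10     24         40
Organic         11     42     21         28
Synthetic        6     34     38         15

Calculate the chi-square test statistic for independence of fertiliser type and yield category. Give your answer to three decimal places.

37.383

Row totals: 83, 102, 93. Column totals: 26, 86, 83, 83. Grand total N = 278.
Expected counts (row total × column total / N):
  None, Poor: 83×26/278 = 7.7626
  None, Fair: 83×86/278 = 25.6763
  None, Good: 83×83/278 = 24.7806
  None, Excellent: 83×83/278 = 24.7806
  Organic, Poor: 102×26/278 = 9.5396
  Organic, Fair: 102×86/278 = 31.5540
  Organic, Good: 102×83/278 = 30.4532
  Organic, Excellent: 102×83/278 = 30.4532
  Synthetic, Poor: 93×26/278 = 8.6978
  Synthetic, Fair: 93×86/278 = 28.7698
  Synthetic, Good: 93×83/278 = 27.7662
  Synthetic, Excellent: 93×83/278 = 27.7662
Contributions (O − E)²/E:
  (9 − 7.7626)²/7.7626 = 0.1972
  (10 − 25.6763)²/25.6763 = 9.5709
  (24 − 24.7806)²/24.7806 = 0.0246
  (40 − 24.7806)²/24.7806 = 9.3472
  (11 − 9.5396)²/9.5396 = 0.2236
  (42 − 31.5540)²/31.5540 = 3.4582
  (21 − 30.4532)²/30.4532 = 2.9344
  (28 − 30.4532)²/30.4532 = 0.1976
  (6 − 8.6978)²/8.6978 = 0.8368
  (34 − 28.7698)²/28.7698 = 0.9508
  (38 − 27.7662)²/27.7662 = 3.7719
  (15 − 27.7662)²/27.7662 = 5.8696
χ² = 0.1972 + 9.5709 + 0.0246 + 9.3472 + 0.2236 + 3.4582 + 2.9344 + 0.1976 + 0.8368 + 0.9508 + 3.7719 + 5.8696 = 37.383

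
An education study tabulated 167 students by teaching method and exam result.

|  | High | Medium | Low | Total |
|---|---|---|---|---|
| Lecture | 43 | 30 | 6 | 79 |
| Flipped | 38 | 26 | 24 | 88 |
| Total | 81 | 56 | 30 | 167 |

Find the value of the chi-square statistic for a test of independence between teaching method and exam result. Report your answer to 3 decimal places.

Grand total N = 167.
Expected counts (row total × column total / N):
  Lecture, High: 79×81/167 = 38.3174
  Lecture, Medium: 79×56/167 = 26.4910
  Lecture, Low: 79×30/167 = 14.1916
  Flipped, High: 88×81/167 = 42.6826
  Flipped, Medium: 88×56/167 = 29.5090
  Flipped, Low: 88×30/167 = 15.8084
Contributions (O − E)²/E:
  (43 − 38.3174)²/38.3174 = 0.5722
  (30 − 26.4910)²/26.4910 = 0.4648
  (6 − 14.1916)²/14.1916 = 4.7283
  (38 − 42.6826)²/42.6826 = 0.5137
  (26 − 29.5090)²/29.5090 = 0.4173
  (24 − 15.8084)²/15.8084 = 4.2447
χ² = 0.5722 + 0.4648 + 4.7283 + 0.5137 + 0.4173 + 4.2447 = 10.941

10.941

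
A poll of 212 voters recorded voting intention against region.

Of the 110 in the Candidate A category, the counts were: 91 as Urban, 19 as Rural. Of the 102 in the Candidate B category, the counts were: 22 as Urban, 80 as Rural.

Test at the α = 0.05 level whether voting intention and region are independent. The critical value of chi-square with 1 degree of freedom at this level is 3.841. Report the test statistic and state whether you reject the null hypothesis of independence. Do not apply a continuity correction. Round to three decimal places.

Row totals: 110, 102. Column totals: 113, 99. Grand total N = 212.
Expected counts (row total × column total / N):
  Candidate A, Urban: 110×113/212 = 58.6321
  Candidate A, Rural: 110×99/212 = 51.3679
  Candidate B, Urban: 102×113/212 = 54.3679
  Candidate B, Rural: 102×99/212 = 47.6321
Contributions (O − E)²/E:
  (91 − 58.6321)²/58.6321 = 17.8687
  (19 − 51.3679)²/51.3679 = 20.3956
  (22 − 54.3679)²/54.3679 = 19.2702
  (80 − 47.6321)²/47.6321 = 21.9953
χ² = 17.8687 + 20.3956 + 19.2702 + 21.9953 = 79.530
df = (2−1)(2−1) = 1. Since 79.530 > 3.841, reject the null hypothesis of independence at α = 0.05.

79.530; reject H₀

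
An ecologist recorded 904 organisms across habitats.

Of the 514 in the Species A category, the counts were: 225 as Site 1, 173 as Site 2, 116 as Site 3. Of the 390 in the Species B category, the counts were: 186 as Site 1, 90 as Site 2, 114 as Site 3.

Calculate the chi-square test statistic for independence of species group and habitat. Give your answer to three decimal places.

Row totals: 514, 390. Column totals: 411, 263, 230. Grand total N = 904.
Expected counts (row total × column total / N):
  Species A, Site 1: 514×411/904 = 233.6881
  Species A, Site 2: 514×263/904 = 149.5376
  Species A, Site 3: 514×230/904 = 130.7743
  Species B, Site 1: 390×411/904 = 177.3119
  Species B, Site 2: 390×263/904 = 113.4624
  Species B, Site 3: 390×230/904 = 99.2257
Contributions (O − E)²/E:
  (225 − 233.6881)²/233.6881 = 0.3230
  (173 − 149.5376)²/149.5376 = 3.6812
  (116 − 130.7743)²/130.7743 = 1.6691
  (186 − 177.3119)²/177.3119 = 0.4257
  (90 − 113.4624)²/113.4624 = 4.8517
  (114 − 99.2257)²/99.2257 = 2.1998
χ² = 0.3230 + 3.6812 + 1.6691 + 0.4257 + 4.8517 + 2.1998 = 13.151

13.151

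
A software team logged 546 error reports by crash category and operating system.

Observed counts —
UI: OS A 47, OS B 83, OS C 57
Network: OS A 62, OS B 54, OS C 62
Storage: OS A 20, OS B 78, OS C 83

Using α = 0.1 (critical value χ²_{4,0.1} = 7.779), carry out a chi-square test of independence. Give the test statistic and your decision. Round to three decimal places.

Row totals: 187, 178, 181. Column totals: 129, 215, 202. Grand total N = 546.
Expected counts (row total × column total / N):
  UI, OS A: 187×129/546 = 44.18132
  UI, OS B: 187×215/546 = 73.63553
  UI, OS C: 187×202/546 = 69.18315
  Network, OS A: 178×129/546 = 42.05495
  Network, OS B: 178×215/546 = 70.09158
  Network, OS C: 178×202/546 = 65.85348
  Storage, OS A: 181×129/546 = 42.76374
  Storage, OS B: 181×215/546 = 71.27289
  Storage, OS C: 181×202/546 = 66.96337
Contributions (O − E)²/E:
  (47 − 44.18132)²/44.18132 = 0.1798
  (83 − 73.63553)²/73.63553 = 1.1909
  (57 − 69.18315)²/69.18315 = 2.1455
  (62 − 42.05495)²/42.05495 = 9.4592
  (54 − 70.09158)²/70.09158 = 3.6943
  (62 − 65.85348)²/65.85348 = 0.2255
  (20 − 42.76374)²/42.76374 = 12.1175
  (78 − 71.27289)²/71.27289 = 0.6349
  (83 − 66.96337)²/66.96337 = 3.8405
χ² = 0.1798 + 1.1909 + 2.1455 + 9.4592 + 3.6943 + 0.2255 + 12.1175 + 0.6349 + 3.8405 = 33.488
df = (3−1)(3−1) = 4. Since 33.488 > 7.779, reject the null hypothesis of independence at α = 0.1.

33.488; reject H₀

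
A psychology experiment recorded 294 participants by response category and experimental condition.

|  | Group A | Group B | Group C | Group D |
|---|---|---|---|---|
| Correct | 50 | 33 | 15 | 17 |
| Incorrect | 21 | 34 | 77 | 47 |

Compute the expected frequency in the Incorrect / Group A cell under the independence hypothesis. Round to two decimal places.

43.23

Row total (Incorrect) = 179; column total (Group A) = 71; grand total N = 294.
Expected count = (row total × column total) / N = 179 × 71 / 294 = 43.23.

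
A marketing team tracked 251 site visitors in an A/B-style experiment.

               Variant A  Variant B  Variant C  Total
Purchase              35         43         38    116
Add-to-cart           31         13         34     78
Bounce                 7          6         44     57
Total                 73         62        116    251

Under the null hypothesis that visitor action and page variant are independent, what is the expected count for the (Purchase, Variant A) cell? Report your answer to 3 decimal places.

33.737

Row total (Purchase) = 116; column total (Variant A) = 73; grand total N = 251.
Expected count = (row total × column total) / N = 116 × 73 / 251 = 33.737.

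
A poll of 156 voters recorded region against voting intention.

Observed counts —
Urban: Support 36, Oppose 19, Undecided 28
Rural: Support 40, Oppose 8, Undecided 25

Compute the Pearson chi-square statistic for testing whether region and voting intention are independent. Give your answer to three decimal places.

4.238

Row totals: 83, 73. Column totals: 76, 27, 53. Grand total N = 156.
Expected counts (row total × column total / N):
  Urban, Support: 83×76/156 = 40.4359
  Urban, Oppose: 83×27/156 = 14.3654
  Urban, Undecided: 83×53/156 = 28.1987
  Rural, Support: 73×76/156 = 35.5641
  Rural, Oppose: 73×27/156 = 12.6346
  Rural, Undecided: 73×53/156 = 24.8013
Contributions (O − E)²/E:
  (36 − 40.4359)²/40.4359 = 0.4866
  (19 − 14.3654)²/14.3654 = 1.4952
  (28 − 28.1987)²/28.1987 = 0.0014
  (40 − 35.5641)²/35.5641 = 0.5533
  (8 − 12.6346)²/12.6346 = 1.7001
  (25 − 24.8013)²/24.8013 = 0.0016
χ² = 0.4866 + 1.4952 + 0.0014 + 0.5533 + 1.7001 + 0.0016 = 4.238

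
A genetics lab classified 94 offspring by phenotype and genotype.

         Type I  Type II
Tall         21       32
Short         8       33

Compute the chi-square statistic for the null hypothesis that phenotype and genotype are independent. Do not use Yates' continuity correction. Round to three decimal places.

Row totals: 53, 41. Column totals: 29, 65. Grand total N = 94.
Expected counts (row total × column total / N):
  Tall, Type I: 53×29/94 = 16.3511
  Tall, Type II: 53×65/94 = 36.6489
  Short, Type I: 41×29/94 = 12.6489
  Short, Type II: 41×65/94 = 28.3511
Contributions (O − E)²/E:
  (21 − 16.3511)²/16.3511 = 1.3218
  (32 − 36.6489)²/36.6489 = 0.5897
  (8 − 12.6489)²/12.6489 = 1.7086
  (33 − 28.3511)²/28.3511 = 0.7623
χ² = 1.3218 + 0.5897 + 1.7086 + 0.7623 = 4.382

4.382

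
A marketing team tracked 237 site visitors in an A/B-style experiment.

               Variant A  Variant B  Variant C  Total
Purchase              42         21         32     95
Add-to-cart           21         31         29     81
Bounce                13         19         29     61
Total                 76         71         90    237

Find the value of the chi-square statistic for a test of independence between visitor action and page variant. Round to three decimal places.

13.406

Grand total N = 237.
Expected counts (row total × column total / N):
  Purchase, Variant A: 95×76/237 = 30.4641
  Purchase, Variant B: 95×71/237 = 28.4599
  Purchase, Variant C: 95×90/237 = 36.0759
  Add-to-cart, Variant A: 81×76/237 = 25.9747
  Add-to-cart, Variant B: 81×71/237 = 24.2658
  Add-to-cart, Variant C: 81×90/237 = 30.7595
  Bounce, Variant A: 61×76/237 = 19.5612
  Bounce, Variant B: 61×71/237 = 18.2743
  Bounce, Variant C: 61×90/237 = 23.1646
Contributions (O − E)²/E:
  (42 − 30.4641)²/30.4641 = 4.3683
  (21 − 28.4599)²/28.4599 = 1.9554
  (32 − 36.0759)²/36.0759 = 0.4605
  (21 − 25.9747)²/25.9747 = 0.9528
  (31 − 24.2658)²/24.2658 = 1.8689
  (29 − 30.7595)²/30.7595 = 0.1006
  (13 − 19.5612)²/19.5612 = 2.2008
  (19 − 18.2743)²/18.2743 = 0.0288
  (29 − 23.1646)²/23.1646 = 1.4700
χ² = 4.3683 + 1.9554 + 0.4605 + 0.9528 + 1.8689 + 0.1006 + 2.2008 + 0.0288 + 1.4700 = 13.406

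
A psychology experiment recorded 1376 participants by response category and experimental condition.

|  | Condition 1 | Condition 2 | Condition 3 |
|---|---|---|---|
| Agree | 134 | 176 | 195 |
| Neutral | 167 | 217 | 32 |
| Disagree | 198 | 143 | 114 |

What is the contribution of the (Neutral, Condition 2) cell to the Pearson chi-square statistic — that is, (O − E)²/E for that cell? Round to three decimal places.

18.636

Row total (Neutral) = 416; column total (Condition 2) = 536; N = 1376.
Expected count E = 416 × 536 / 1376 = 162.0465.
Contribution = (O − E)²/E = (217 − 162.0465)² / 162.0465 = 18.636.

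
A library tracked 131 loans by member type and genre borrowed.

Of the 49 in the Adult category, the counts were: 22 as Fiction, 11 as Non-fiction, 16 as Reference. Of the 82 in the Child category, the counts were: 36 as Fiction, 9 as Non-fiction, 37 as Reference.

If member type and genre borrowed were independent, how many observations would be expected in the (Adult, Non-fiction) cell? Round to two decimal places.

Row total (Adult) = 49; column total (Non-fiction) = 20; grand total N = 131.
Expected count = (row total × column total) / N = 49 × 20 / 131 = 7.48.

7.48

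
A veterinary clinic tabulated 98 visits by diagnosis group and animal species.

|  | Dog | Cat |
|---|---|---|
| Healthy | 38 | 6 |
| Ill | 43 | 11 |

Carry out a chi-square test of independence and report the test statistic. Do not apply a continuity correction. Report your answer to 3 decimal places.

Row totals: 44, 54. Column totals: 81, 17. Grand total N = 98.
Expected counts (row total × column total / N):
  Healthy, Dog: 44×81/98 = 36.3673
  Healthy, Cat: 44×17/98 = 7.6327
  Ill, Dog: 54×81/98 = 44.6327
  Ill, Cat: 54×17/98 = 9.3673
Contributions (O − E)²/E:
  (38 − 36.3673)²/36.3673 = 0.0733
  (6 − 7.6327)²/7.6327 = 0.3492
  (43 − 44.6327)²/44.6327 = 0.0597
  (11 − 9.3673)²/9.3673 = 0.2846
χ² = 0.0733 + 0.3492 + 0.0597 + 0.2846 = 0.767

0.767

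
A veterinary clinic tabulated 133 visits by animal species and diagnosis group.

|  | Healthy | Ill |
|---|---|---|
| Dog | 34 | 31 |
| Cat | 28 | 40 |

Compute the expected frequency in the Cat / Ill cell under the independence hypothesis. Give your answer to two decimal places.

Row total (Cat) = 68; column total (Ill) = 71; grand total N = 133.
Expected count = (row total × column total) / N = 68 × 71 / 133 = 36.30.

36.30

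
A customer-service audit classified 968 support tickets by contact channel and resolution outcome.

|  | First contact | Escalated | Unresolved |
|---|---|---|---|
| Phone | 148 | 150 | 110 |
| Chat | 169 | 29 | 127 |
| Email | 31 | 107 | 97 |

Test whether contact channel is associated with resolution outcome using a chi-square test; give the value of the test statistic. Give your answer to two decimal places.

Row totals: 408, 325, 235. Column totals: 348, 286, 334. Grand total N = 968.
Expected counts (row total × column total / N):
  Phone, First contact: 408×348/968 = 146.678
  Phone, Escalated: 408×286/968 = 120.545
  Phone, Unresolved: 408×334/968 = 140.777
  Chat, First contact: 325×348/968 = 116.839
  Chat, Escalated: 325×286/968 = 96.023
  Chat, Unresolved: 325×334/968 = 112.138
  Email, First contact: 235×348/968 = 84.483
  Email, Escalated: 235×286/968 = 69.432
  Email, Unresolved: 235×334/968 = 81.085
Contributions (O − E)²/E:
  (148 − 146.678)²/146.678 = 0.0119
  (150 − 120.545)²/120.545 = 7.1973
  (110 − 140.777)²/140.777 = 6.7285
  (169 − 116.839)²/116.839 = 23.2865
  (29 − 96.023)²/96.023 = 46.7813
  (127 − 112.138)²/112.138 = 1.9697
  (31 − 84.483)²/84.483 = 33.8581
  (107 − 69.432)²/69.432 = 20.3271
  (97 − 81.085)²/81.085 = 3.1237
χ² = 0.0119 + 7.1973 + 6.7285 + 23.2865 + 46.7813 + 1.9697 + 33.8581 + 20.3271 + 3.1237 = 143.28

143.28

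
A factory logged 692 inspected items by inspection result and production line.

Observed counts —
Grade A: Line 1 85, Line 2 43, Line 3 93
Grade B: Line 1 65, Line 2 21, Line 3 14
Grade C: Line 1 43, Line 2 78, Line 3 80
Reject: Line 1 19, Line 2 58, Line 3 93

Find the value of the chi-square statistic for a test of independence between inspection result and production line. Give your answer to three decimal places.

112.980

Row totals: 221, 100, 201, 170. Column totals: 212, 200, 280. Grand total N = 692.
Expected counts (row total × column total / N):
  Grade A, Line 1: 221×212/692 = 67.7052
  Grade A, Line 2: 221×200/692 = 63.8728
  Grade A, Line 3: 221×280/692 = 89.4220
  Grade B, Line 1: 100×212/692 = 30.6358
  Grade B, Line 2: 100×200/692 = 28.9017
  Grade B, Line 3: 100×280/692 = 40.4624
  Grade C, Line 1: 201×212/692 = 61.5780
  Grade C, Line 2: 201×200/692 = 58.0925
  Grade C, Line 3: 201×280/692 = 81.3295
  Reject, Line 1: 170×212/692 = 52.0809
  Reject, Line 2: 170×200/692 = 49.1329
  Reject, Line 3: 170×280/692 = 68.7861
Contributions (O − E)²/E:
  (85 − 67.7052)²/67.7052 = 4.4178
  (43 − 63.8728)²/63.8728 = 6.8210
  (93 − 89.4220)²/89.4220 = 0.1432
  (65 − 30.6358)²/30.6358 = 38.5463
  (21 − 28.9017)²/28.9017 = 2.1603
  (14 − 40.4624)²/40.4624 = 17.3064
  (43 − 61.5780)²/61.5780 = 5.6050
  (78 − 58.0925)²/58.0925 = 6.8220
  (80 − 81.3295)²/81.3295 = 0.0217
  (19 − 52.0809)²/52.0809 = 21.0124
  (58 − 49.1329)²/49.1329 = 1.6003
  (93 − 68.7861)²/68.7861 = 8.5237
χ² = 4.4178 + 6.8210 + 0.1432 + 38.5463 + 2.1603 + 17.3064 + 5.6050 + 6.8220 + 0.0217 + 21.0124 + 1.6003 + 8.5237 = 112.980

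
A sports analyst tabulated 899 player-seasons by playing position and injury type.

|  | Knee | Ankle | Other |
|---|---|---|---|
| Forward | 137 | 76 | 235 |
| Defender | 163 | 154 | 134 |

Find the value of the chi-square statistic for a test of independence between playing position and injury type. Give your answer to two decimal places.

Row totals: 448, 451. Column totals: 300, 230, 369. Grand total N = 899.
Expected counts (row total × column total / N):
  Forward, Knee: 448×300/899 = 149.4994
  Forward, Ankle: 448×230/899 = 114.6162
  Forward, Other: 448×369/899 = 183.8843
  Defender, Knee: 451×300/899 = 150.5006
  Defender, Ankle: 451×230/899 = 115.3838
  Defender, Other: 451×369/899 = 185.1157
Contributions (O − E)²/E:
  (137 − 149.4994)²/149.4994 = 1.0451
  (76 − 114.6162)²/114.6162 = 13.0105
  (235 − 183.8843)²/183.8843 = 14.2090
  (163 − 150.5006)²/150.5006 = 1.0381
  (154 − 115.3838)²/115.3838 = 12.9239
  (134 − 185.1157)²/185.1157 = 14.1145
χ² = 1.0451 + 13.0105 + 14.2090 + 1.0381 + 12.9239 + 14.1145 = 56.34

56.34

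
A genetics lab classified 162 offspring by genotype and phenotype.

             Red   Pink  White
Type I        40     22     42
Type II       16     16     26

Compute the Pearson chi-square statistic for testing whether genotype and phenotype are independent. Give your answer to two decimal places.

Row totals: 104, 58. Column totals: 56, 38, 68. Grand total N = 162.
Expected counts (row total × column total / N):
  Type I, Red: 104×56/162 = 35.951
  Type I, Pink: 104×38/162 = 24.395
  Type I, White: 104×68/162 = 43.654
  Type II, Red: 58×56/162 = 20.049
  Type II, Pink: 58×38/162 = 13.605
  Type II, White: 58×68/162 = 24.346
Contributions (O − E)²/E:
  (40 − 35.951)²/35.951 = 0.4560
  (22 − 24.395)²/24.395 = 0.2351
  (42 − 43.654)²/43.654 = 0.0627
  (16 − 20.049)²/20.049 = 0.8177
  (16 − 13.605)²/13.605 = 0.4216
  (26 − 24.346)²/24.346 = 0.1124
χ² = 0.4560 + 0.2351 + 0.0627 + 0.8177 + 0.4216 + 0.1124 = 2.11

2.11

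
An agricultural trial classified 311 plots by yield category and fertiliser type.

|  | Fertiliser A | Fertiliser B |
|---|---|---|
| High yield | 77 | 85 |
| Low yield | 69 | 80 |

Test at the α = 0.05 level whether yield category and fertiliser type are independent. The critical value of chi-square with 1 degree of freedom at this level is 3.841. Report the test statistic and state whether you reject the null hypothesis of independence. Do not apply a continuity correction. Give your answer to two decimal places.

0.05; fail to reject H₀

Row totals: 162, 149. Column totals: 146, 165. Grand total N = 311.
Expected counts (row total × column total / N):
  High yield, Fertiliser A: 162×146/311 = 76.051
  High yield, Fertiliser B: 162×165/311 = 85.949
  Low yield, Fertiliser A: 149×146/311 = 69.949
  Low yield, Fertiliser B: 149×165/311 = 79.051
Contributions (O − E)²/E:
  (77 − 76.051)²/76.051 = 0.0118
  (85 − 85.949)²/85.949 = 0.0105
  (69 − 69.949)²/69.949 = 0.0129
  (80 − 79.051)²/79.051 = 0.0114
χ² = 0.0118 + 0.0105 + 0.0129 + 0.0114 = 0.05
df = (2−1)(2−1) = 1. Since 0.05 < 3.841, fail to reject the null hypothesis of independence at α = 0.05.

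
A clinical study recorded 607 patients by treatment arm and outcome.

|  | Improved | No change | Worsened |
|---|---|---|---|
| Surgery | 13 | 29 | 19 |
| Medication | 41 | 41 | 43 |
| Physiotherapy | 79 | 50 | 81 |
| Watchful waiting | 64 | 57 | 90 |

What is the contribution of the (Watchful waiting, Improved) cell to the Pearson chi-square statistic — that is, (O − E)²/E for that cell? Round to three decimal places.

0.293

Row total (Watchful waiting) = 211; column total (Improved) = 197; N = 607.
Expected count E = 211 × 197 / 607 = 68.4794.
Contribution = (O − E)²/E = (64 − 68.4794)² / 68.4794 = 0.293.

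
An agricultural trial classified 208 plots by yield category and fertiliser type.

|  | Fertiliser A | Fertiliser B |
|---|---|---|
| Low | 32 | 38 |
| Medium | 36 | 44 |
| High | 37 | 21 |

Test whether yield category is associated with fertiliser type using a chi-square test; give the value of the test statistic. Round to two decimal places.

Row totals: 70, 80, 58. Column totals: 105, 103. Grand total N = 208.
Expected counts (row total × column total / N):
  Low, Fertiliser A: 70×105/208 = 35.337
  Low, Fertiliser B: 70×103/208 = 34.663
  Medium, Fertiliser A: 80×105/208 = 40.385
  Medium, Fertiliser B: 80×103/208 = 39.615
  High, Fertiliser A: 58×105/208 = 29.279
  High, Fertiliser B: 58×103/208 = 28.721
Contributions (O − E)²/E:
  (32 − 35.337)²/35.337 = 0.3151
  (38 − 34.663)²/34.663 = 0.3213
  (36 − 40.385)²/40.385 = 0.4761
  (44 − 39.615)²/39.615 = 0.4854
  (37 − 29.279)²/29.279 = 2.0361
  (21 − 28.721)²/28.721 = 2.0756
χ² = 0.3151 + 0.3213 + 0.4761 + 0.4854 + 2.0361 + 2.0756 = 5.71

5.71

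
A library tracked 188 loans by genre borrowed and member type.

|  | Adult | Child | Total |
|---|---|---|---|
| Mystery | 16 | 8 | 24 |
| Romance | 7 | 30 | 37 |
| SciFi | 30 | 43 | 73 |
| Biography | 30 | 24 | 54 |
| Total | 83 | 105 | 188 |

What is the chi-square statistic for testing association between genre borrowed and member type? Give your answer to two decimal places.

17.61

Grand total N = 188.
Expected counts (row total × column total / N):
  Mystery, Adult: 24×83/188 = 10.596
  Mystery, Child: 24×105/188 = 13.404
  Romance, Adult: 37×83/188 = 16.335
  Romance, Child: 37×105/188 = 20.665
  SciFi, Adult: 73×83/188 = 32.229
  SciFi, Child: 73×105/188 = 40.771
  Biography, Adult: 54×83/188 = 23.840
  Biography, Child: 54×105/188 = 30.160
Contributions (O − E)²/E:
  (16 − 10.596)²/10.596 = 2.7561
  (8 − 13.404)²/13.404 = 2.1787
  (7 − 16.335)²/16.335 = 5.3347
  (30 − 20.665)²/20.665 = 4.2169
  (30 − 32.229)²/32.229 = 0.1542
  (43 − 40.771)²/40.771 = 0.1219
  (30 − 23.840)²/23.840 = 1.5917
  (24 − 30.160)²/30.160 = 1.2581
χ² = 2.7561 + 2.1787 + 5.3347 + 4.2169 + 0.1542 + 0.1219 + 1.5917 + 1.2581 = 17.61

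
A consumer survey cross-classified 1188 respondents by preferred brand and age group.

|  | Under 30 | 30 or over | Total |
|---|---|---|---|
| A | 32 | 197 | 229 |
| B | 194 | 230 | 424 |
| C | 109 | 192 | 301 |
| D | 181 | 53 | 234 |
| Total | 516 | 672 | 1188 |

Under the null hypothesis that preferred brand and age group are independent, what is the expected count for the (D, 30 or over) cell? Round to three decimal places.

Row total (D) = 234; column total (30 or over) = 672; grand total N = 1188.
Expected count = (row total × column total) / N = 234 × 672 / 1188 = 132.364.

132.364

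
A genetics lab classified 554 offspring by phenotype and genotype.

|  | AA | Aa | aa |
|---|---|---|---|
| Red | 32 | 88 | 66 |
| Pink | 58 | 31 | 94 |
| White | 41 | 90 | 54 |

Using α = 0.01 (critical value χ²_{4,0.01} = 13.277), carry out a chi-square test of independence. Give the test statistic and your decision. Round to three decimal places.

52.218; reject H₀

Row totals: 186, 183, 185. Column totals: 131, 209, 214. Grand total N = 554.
Expected counts (row total × column total / N):
  Red, AA: 186×131/554 = 43.9819
  Red, Aa: 186×209/554 = 70.1697
  Red, aa: 186×214/554 = 71.8484
  Pink, AA: 183×131/554 = 43.2726
  Pink, Aa: 183×209/554 = 69.0379
  Pink, aa: 183×214/554 = 70.6895
  White, AA: 185×131/554 = 43.7455
  White, Aa: 185×209/554 = 69.7924
  White, aa: 185×214/554 = 71.4621
Contributions (O − E)²/E:
  (32 − 43.9819)²/43.9819 = 3.2642
  (88 − 70.1697)²/70.1697 = 4.5307
  (66 − 71.8484)²/71.8484 = 0.4761
  (58 − 43.2726)²/43.2726 = 5.0123
  (31 − 69.0379)²/69.0379 = 20.9578
  (94 − 70.6895)²/70.6895 = 7.6868
  (41 − 43.7455)²/43.7455 = 0.1723
  (90 − 69.7924)²/69.7924 = 5.8509
  (54 − 71.4621)²/71.4621 = 4.2669
χ² = 3.2642 + 4.5307 + 0.4761 + 5.0123 + 20.9578 + 7.6868 + 0.1723 + 5.8509 + 4.2669 = 52.218
df = (3−1)(3−1) = 4. Since 52.218 > 13.277, reject the null hypothesis of independence at α = 0.01.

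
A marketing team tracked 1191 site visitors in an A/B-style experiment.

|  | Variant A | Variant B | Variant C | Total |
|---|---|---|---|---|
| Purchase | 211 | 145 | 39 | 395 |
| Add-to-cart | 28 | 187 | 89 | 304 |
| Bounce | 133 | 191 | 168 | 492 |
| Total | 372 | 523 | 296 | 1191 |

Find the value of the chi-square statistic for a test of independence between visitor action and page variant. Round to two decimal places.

196.39

Grand total N = 1191.
Expected counts (row total × column total / N):
  Purchase, Variant A: 395×372/1191 = 123.3753
  Purchase, Variant B: 395×523/1191 = 173.4551
  Purchase, Variant C: 395×296/1191 = 98.1696
  Add-to-cart, Variant A: 304×372/1191 = 94.9521
  Add-to-cart, Variant B: 304×523/1191 = 133.4945
  Add-to-cart, Variant C: 304×296/1191 = 75.5533
  Bounce, Variant A: 492×372/1191 = 153.6725
  Bounce, Variant B: 492×523/1191 = 216.0504
  Bounce, Variant C: 492×296/1191 = 122.2771
Contributions (O − E)²/E:
  (211 − 123.3753)²/123.3753 = 62.2336
  (145 − 173.4551)²/173.4551 = 4.6680
  (39 − 98.1696)²/98.1696 = 35.6632
  (28 − 94.9521)²/94.9521 = 47.2089
  (187 − 133.4945)²/133.4945 = 21.4454
  (89 − 75.5533)²/75.5533 = 2.3932
  (133 − 153.6725)²/153.6725 = 2.7809
  (191 − 216.0504)²/216.0504 = 2.9045
  (168 − 122.2771)²/122.2771 = 17.0971
χ² = 62.2336 + 4.6680 + 35.6632 + 47.2089 + 21.4454 + 2.3932 + 2.7809 + 2.9045 + 17.0971 = 196.39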